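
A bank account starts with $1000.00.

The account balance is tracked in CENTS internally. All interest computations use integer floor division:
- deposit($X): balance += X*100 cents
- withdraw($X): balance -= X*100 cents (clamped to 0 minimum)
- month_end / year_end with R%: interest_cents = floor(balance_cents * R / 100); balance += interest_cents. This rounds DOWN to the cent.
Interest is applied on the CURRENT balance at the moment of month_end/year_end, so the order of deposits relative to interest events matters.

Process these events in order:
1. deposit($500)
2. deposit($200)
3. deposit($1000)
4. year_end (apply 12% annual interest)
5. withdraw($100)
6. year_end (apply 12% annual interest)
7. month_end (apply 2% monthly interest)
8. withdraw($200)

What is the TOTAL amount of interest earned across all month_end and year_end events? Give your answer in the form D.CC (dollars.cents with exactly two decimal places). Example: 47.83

After 1 (deposit($500)): balance=$1500.00 total_interest=$0.00
After 2 (deposit($200)): balance=$1700.00 total_interest=$0.00
After 3 (deposit($1000)): balance=$2700.00 total_interest=$0.00
After 4 (year_end (apply 12% annual interest)): balance=$3024.00 total_interest=$324.00
After 5 (withdraw($100)): balance=$2924.00 total_interest=$324.00
After 6 (year_end (apply 12% annual interest)): balance=$3274.88 total_interest=$674.88
After 7 (month_end (apply 2% monthly interest)): balance=$3340.37 total_interest=$740.37
After 8 (withdraw($200)): balance=$3140.37 total_interest=$740.37

Answer: 740.37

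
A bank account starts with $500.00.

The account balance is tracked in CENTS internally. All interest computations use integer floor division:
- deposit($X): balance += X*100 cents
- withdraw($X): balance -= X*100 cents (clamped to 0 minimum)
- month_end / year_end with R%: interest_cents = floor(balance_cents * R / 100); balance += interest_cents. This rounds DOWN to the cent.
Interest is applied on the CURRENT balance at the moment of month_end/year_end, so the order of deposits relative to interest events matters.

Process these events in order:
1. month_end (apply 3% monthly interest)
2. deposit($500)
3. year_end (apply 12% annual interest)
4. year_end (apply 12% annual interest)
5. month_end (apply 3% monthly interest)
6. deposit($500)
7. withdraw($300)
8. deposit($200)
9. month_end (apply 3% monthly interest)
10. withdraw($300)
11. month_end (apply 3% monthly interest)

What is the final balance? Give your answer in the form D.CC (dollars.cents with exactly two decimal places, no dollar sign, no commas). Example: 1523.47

Answer: 1506.62

Derivation:
After 1 (month_end (apply 3% monthly interest)): balance=$515.00 total_interest=$15.00
After 2 (deposit($500)): balance=$1015.00 total_interest=$15.00
After 3 (year_end (apply 12% annual interest)): balance=$1136.80 total_interest=$136.80
After 4 (year_end (apply 12% annual interest)): balance=$1273.21 total_interest=$273.21
After 5 (month_end (apply 3% monthly interest)): balance=$1311.40 total_interest=$311.40
After 6 (deposit($500)): balance=$1811.40 total_interest=$311.40
After 7 (withdraw($300)): balance=$1511.40 total_interest=$311.40
After 8 (deposit($200)): balance=$1711.40 total_interest=$311.40
After 9 (month_end (apply 3% monthly interest)): balance=$1762.74 total_interest=$362.74
After 10 (withdraw($300)): balance=$1462.74 total_interest=$362.74
After 11 (month_end (apply 3% monthly interest)): balance=$1506.62 total_interest=$406.62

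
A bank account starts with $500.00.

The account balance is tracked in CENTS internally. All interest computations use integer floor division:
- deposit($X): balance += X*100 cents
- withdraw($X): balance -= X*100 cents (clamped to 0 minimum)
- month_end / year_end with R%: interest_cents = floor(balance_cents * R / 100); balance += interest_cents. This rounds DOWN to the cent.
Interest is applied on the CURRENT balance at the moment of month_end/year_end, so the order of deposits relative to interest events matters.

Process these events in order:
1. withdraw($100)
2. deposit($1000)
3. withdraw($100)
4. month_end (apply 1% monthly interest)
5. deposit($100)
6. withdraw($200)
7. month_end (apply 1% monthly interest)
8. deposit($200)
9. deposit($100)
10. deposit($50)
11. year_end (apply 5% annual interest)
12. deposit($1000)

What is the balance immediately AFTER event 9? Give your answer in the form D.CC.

After 1 (withdraw($100)): balance=$400.00 total_interest=$0.00
After 2 (deposit($1000)): balance=$1400.00 total_interest=$0.00
After 3 (withdraw($100)): balance=$1300.00 total_interest=$0.00
After 4 (month_end (apply 1% monthly interest)): balance=$1313.00 total_interest=$13.00
After 5 (deposit($100)): balance=$1413.00 total_interest=$13.00
After 6 (withdraw($200)): balance=$1213.00 total_interest=$13.00
After 7 (month_end (apply 1% monthly interest)): balance=$1225.13 total_interest=$25.13
After 8 (deposit($200)): balance=$1425.13 total_interest=$25.13
After 9 (deposit($100)): balance=$1525.13 total_interest=$25.13

Answer: 1525.13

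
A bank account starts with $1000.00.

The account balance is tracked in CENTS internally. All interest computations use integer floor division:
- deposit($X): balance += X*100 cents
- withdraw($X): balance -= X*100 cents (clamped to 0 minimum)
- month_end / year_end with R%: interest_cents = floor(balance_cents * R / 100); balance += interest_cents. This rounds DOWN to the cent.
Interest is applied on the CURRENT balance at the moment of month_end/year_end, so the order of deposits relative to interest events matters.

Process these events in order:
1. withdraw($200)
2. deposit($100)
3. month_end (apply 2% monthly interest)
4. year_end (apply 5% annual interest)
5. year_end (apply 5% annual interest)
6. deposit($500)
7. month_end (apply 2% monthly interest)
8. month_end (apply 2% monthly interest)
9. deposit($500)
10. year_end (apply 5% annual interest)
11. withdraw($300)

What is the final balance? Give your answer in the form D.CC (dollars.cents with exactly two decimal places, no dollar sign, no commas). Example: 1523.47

After 1 (withdraw($200)): balance=$800.00 total_interest=$0.00
After 2 (deposit($100)): balance=$900.00 total_interest=$0.00
After 3 (month_end (apply 2% monthly interest)): balance=$918.00 total_interest=$18.00
After 4 (year_end (apply 5% annual interest)): balance=$963.90 total_interest=$63.90
After 5 (year_end (apply 5% annual interest)): balance=$1012.09 total_interest=$112.09
After 6 (deposit($500)): balance=$1512.09 total_interest=$112.09
After 7 (month_end (apply 2% monthly interest)): balance=$1542.33 total_interest=$142.33
After 8 (month_end (apply 2% monthly interest)): balance=$1573.17 total_interest=$173.17
After 9 (deposit($500)): balance=$2073.17 total_interest=$173.17
After 10 (year_end (apply 5% annual interest)): balance=$2176.82 total_interest=$276.82
After 11 (withdraw($300)): balance=$1876.82 total_interest=$276.82

Answer: 1876.82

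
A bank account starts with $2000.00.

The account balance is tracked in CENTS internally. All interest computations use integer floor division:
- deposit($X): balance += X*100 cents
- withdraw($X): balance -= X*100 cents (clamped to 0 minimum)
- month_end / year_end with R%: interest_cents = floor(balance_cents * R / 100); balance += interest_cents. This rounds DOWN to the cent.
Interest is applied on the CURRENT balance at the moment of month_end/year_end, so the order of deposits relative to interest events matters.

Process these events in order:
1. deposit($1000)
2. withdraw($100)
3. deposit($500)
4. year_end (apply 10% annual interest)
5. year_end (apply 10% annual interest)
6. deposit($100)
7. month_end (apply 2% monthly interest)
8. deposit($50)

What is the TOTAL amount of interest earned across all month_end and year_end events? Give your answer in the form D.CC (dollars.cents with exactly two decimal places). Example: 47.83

Answer: 798.28

Derivation:
After 1 (deposit($1000)): balance=$3000.00 total_interest=$0.00
After 2 (withdraw($100)): balance=$2900.00 total_interest=$0.00
After 3 (deposit($500)): balance=$3400.00 total_interest=$0.00
After 4 (year_end (apply 10% annual interest)): balance=$3740.00 total_interest=$340.00
After 5 (year_end (apply 10% annual interest)): balance=$4114.00 total_interest=$714.00
After 6 (deposit($100)): balance=$4214.00 total_interest=$714.00
After 7 (month_end (apply 2% monthly interest)): balance=$4298.28 total_interest=$798.28
After 8 (deposit($50)): balance=$4348.28 total_interest=$798.28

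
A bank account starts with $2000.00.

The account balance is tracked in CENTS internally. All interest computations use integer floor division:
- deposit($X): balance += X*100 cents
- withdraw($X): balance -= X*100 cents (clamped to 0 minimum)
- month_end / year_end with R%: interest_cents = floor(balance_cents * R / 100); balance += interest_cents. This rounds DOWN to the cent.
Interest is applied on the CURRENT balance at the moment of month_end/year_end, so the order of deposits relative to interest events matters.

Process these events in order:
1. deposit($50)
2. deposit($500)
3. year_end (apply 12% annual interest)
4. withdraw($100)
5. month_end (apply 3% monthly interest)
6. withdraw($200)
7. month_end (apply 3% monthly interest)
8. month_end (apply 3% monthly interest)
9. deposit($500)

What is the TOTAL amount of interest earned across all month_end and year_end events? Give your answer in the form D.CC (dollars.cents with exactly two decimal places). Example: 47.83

After 1 (deposit($50)): balance=$2050.00 total_interest=$0.00
After 2 (deposit($500)): balance=$2550.00 total_interest=$0.00
After 3 (year_end (apply 12% annual interest)): balance=$2856.00 total_interest=$306.00
After 4 (withdraw($100)): balance=$2756.00 total_interest=$306.00
After 5 (month_end (apply 3% monthly interest)): balance=$2838.68 total_interest=$388.68
After 6 (withdraw($200)): balance=$2638.68 total_interest=$388.68
After 7 (month_end (apply 3% monthly interest)): balance=$2717.84 total_interest=$467.84
After 8 (month_end (apply 3% monthly interest)): balance=$2799.37 total_interest=$549.37
After 9 (deposit($500)): balance=$3299.37 total_interest=$549.37

Answer: 549.37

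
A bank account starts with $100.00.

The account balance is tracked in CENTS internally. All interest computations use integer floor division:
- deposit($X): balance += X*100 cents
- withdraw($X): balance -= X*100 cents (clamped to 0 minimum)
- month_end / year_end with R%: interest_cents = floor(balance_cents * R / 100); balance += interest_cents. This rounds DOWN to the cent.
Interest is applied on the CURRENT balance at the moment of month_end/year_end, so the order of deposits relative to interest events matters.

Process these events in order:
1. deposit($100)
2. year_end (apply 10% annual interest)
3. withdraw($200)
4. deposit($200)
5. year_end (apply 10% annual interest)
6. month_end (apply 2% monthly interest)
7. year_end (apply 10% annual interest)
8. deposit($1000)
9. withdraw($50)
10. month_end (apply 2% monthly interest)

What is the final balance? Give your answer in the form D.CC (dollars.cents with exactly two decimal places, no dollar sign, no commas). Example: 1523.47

Answer: 1245.95

Derivation:
After 1 (deposit($100)): balance=$200.00 total_interest=$0.00
After 2 (year_end (apply 10% annual interest)): balance=$220.00 total_interest=$20.00
After 3 (withdraw($200)): balance=$20.00 total_interest=$20.00
After 4 (deposit($200)): balance=$220.00 total_interest=$20.00
After 5 (year_end (apply 10% annual interest)): balance=$242.00 total_interest=$42.00
After 6 (month_end (apply 2% monthly interest)): balance=$246.84 total_interest=$46.84
After 7 (year_end (apply 10% annual interest)): balance=$271.52 total_interest=$71.52
After 8 (deposit($1000)): balance=$1271.52 total_interest=$71.52
After 9 (withdraw($50)): balance=$1221.52 total_interest=$71.52
After 10 (month_end (apply 2% monthly interest)): balance=$1245.95 total_interest=$95.95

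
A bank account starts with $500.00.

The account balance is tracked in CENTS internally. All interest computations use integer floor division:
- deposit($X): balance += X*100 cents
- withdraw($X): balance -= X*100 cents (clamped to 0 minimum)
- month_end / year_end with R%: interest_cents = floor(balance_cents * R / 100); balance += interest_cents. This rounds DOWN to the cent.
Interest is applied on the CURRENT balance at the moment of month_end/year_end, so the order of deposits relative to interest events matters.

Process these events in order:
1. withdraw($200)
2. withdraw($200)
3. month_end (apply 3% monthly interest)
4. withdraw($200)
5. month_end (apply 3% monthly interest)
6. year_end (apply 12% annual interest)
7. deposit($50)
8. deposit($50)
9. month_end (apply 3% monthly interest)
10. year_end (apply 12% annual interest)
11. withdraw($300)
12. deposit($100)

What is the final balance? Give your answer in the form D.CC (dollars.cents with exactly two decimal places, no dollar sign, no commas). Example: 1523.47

After 1 (withdraw($200)): balance=$300.00 total_interest=$0.00
After 2 (withdraw($200)): balance=$100.00 total_interest=$0.00
After 3 (month_end (apply 3% monthly interest)): balance=$103.00 total_interest=$3.00
After 4 (withdraw($200)): balance=$0.00 total_interest=$3.00
After 5 (month_end (apply 3% monthly interest)): balance=$0.00 total_interest=$3.00
After 6 (year_end (apply 12% annual interest)): balance=$0.00 total_interest=$3.00
After 7 (deposit($50)): balance=$50.00 total_interest=$3.00
After 8 (deposit($50)): balance=$100.00 total_interest=$3.00
After 9 (month_end (apply 3% monthly interest)): balance=$103.00 total_interest=$6.00
After 10 (year_end (apply 12% annual interest)): balance=$115.36 total_interest=$18.36
After 11 (withdraw($300)): balance=$0.00 total_interest=$18.36
After 12 (deposit($100)): balance=$100.00 total_interest=$18.36

Answer: 100.00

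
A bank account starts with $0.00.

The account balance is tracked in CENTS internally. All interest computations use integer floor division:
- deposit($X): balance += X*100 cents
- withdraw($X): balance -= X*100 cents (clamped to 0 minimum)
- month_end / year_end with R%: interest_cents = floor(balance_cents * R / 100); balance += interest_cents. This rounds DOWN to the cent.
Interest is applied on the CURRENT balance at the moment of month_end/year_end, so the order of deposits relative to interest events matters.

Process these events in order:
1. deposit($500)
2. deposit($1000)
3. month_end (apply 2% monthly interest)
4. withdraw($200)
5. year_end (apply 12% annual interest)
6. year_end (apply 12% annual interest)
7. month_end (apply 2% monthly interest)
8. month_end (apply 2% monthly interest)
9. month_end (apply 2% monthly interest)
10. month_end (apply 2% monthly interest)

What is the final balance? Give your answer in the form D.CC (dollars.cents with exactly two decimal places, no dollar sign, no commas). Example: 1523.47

After 1 (deposit($500)): balance=$500.00 total_interest=$0.00
After 2 (deposit($1000)): balance=$1500.00 total_interest=$0.00
After 3 (month_end (apply 2% monthly interest)): balance=$1530.00 total_interest=$30.00
After 4 (withdraw($200)): balance=$1330.00 total_interest=$30.00
After 5 (year_end (apply 12% annual interest)): balance=$1489.60 total_interest=$189.60
After 6 (year_end (apply 12% annual interest)): balance=$1668.35 total_interest=$368.35
After 7 (month_end (apply 2% monthly interest)): balance=$1701.71 total_interest=$401.71
After 8 (month_end (apply 2% monthly interest)): balance=$1735.74 total_interest=$435.74
After 9 (month_end (apply 2% monthly interest)): balance=$1770.45 total_interest=$470.45
After 10 (month_end (apply 2% monthly interest)): balance=$1805.85 total_interest=$505.85

Answer: 1805.85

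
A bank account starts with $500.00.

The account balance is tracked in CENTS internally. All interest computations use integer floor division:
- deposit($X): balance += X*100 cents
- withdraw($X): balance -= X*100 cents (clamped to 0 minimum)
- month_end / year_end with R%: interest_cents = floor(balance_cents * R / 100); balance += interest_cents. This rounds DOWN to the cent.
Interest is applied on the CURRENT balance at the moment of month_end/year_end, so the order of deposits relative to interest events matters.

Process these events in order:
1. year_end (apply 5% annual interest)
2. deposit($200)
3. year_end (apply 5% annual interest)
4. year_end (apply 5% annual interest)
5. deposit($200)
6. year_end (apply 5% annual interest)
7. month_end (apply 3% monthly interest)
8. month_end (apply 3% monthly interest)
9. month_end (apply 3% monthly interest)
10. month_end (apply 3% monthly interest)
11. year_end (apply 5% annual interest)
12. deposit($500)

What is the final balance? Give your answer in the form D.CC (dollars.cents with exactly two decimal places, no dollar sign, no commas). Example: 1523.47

After 1 (year_end (apply 5% annual interest)): balance=$525.00 total_interest=$25.00
After 2 (deposit($200)): balance=$725.00 total_interest=$25.00
After 3 (year_end (apply 5% annual interest)): balance=$761.25 total_interest=$61.25
After 4 (year_end (apply 5% annual interest)): balance=$799.31 total_interest=$99.31
After 5 (deposit($200)): balance=$999.31 total_interest=$99.31
After 6 (year_end (apply 5% annual interest)): balance=$1049.27 total_interest=$149.27
After 7 (month_end (apply 3% monthly interest)): balance=$1080.74 total_interest=$180.74
After 8 (month_end (apply 3% monthly interest)): balance=$1113.16 total_interest=$213.16
After 9 (month_end (apply 3% monthly interest)): balance=$1146.55 total_interest=$246.55
After 10 (month_end (apply 3% monthly interest)): balance=$1180.94 total_interest=$280.94
After 11 (year_end (apply 5% annual interest)): balance=$1239.98 total_interest=$339.98
After 12 (deposit($500)): balance=$1739.98 total_interest=$339.98

Answer: 1739.98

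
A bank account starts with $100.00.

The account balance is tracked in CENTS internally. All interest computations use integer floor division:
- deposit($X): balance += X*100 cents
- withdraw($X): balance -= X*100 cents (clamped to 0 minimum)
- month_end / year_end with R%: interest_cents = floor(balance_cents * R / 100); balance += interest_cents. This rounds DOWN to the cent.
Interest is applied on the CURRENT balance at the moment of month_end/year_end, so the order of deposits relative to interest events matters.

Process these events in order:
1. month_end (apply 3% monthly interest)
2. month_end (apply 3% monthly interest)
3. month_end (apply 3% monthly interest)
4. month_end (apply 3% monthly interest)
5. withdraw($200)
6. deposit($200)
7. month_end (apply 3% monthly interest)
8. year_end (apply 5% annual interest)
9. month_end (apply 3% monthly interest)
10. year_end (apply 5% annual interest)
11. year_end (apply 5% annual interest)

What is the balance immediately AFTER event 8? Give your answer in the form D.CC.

Answer: 216.30

Derivation:
After 1 (month_end (apply 3% monthly interest)): balance=$103.00 total_interest=$3.00
After 2 (month_end (apply 3% monthly interest)): balance=$106.09 total_interest=$6.09
After 3 (month_end (apply 3% monthly interest)): balance=$109.27 total_interest=$9.27
After 4 (month_end (apply 3% monthly interest)): balance=$112.54 total_interest=$12.54
After 5 (withdraw($200)): balance=$0.00 total_interest=$12.54
After 6 (deposit($200)): balance=$200.00 total_interest=$12.54
After 7 (month_end (apply 3% monthly interest)): balance=$206.00 total_interest=$18.54
After 8 (year_end (apply 5% annual interest)): balance=$216.30 total_interest=$28.84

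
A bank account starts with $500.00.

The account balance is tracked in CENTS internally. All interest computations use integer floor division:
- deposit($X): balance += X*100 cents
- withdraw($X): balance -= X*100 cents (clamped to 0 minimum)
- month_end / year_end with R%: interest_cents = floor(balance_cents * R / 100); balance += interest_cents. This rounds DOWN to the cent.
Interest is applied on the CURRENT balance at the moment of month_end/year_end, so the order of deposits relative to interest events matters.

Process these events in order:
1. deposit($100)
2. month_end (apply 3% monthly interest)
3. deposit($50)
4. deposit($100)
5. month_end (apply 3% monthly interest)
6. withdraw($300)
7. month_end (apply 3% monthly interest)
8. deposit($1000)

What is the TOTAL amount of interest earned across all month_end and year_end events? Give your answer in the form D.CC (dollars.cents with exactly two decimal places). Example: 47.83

After 1 (deposit($100)): balance=$600.00 total_interest=$0.00
After 2 (month_end (apply 3% monthly interest)): balance=$618.00 total_interest=$18.00
After 3 (deposit($50)): balance=$668.00 total_interest=$18.00
After 4 (deposit($100)): balance=$768.00 total_interest=$18.00
After 5 (month_end (apply 3% monthly interest)): balance=$791.04 total_interest=$41.04
After 6 (withdraw($300)): balance=$491.04 total_interest=$41.04
After 7 (month_end (apply 3% monthly interest)): balance=$505.77 total_interest=$55.77
After 8 (deposit($1000)): balance=$1505.77 total_interest=$55.77

Answer: 55.77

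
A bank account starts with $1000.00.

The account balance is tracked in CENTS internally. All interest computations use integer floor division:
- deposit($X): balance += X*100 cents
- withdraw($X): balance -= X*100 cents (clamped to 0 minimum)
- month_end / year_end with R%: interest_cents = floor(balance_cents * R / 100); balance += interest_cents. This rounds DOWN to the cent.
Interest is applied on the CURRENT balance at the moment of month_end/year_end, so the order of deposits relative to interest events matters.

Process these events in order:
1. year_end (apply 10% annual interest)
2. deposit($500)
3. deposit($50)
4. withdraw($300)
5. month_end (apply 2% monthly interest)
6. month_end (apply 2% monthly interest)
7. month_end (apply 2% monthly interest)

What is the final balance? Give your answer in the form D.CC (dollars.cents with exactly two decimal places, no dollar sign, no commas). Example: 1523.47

After 1 (year_end (apply 10% annual interest)): balance=$1100.00 total_interest=$100.00
After 2 (deposit($500)): balance=$1600.00 total_interest=$100.00
After 3 (deposit($50)): balance=$1650.00 total_interest=$100.00
After 4 (withdraw($300)): balance=$1350.00 total_interest=$100.00
After 5 (month_end (apply 2% monthly interest)): balance=$1377.00 total_interest=$127.00
After 6 (month_end (apply 2% monthly interest)): balance=$1404.54 total_interest=$154.54
After 7 (month_end (apply 2% monthly interest)): balance=$1432.63 total_interest=$182.63

Answer: 1432.63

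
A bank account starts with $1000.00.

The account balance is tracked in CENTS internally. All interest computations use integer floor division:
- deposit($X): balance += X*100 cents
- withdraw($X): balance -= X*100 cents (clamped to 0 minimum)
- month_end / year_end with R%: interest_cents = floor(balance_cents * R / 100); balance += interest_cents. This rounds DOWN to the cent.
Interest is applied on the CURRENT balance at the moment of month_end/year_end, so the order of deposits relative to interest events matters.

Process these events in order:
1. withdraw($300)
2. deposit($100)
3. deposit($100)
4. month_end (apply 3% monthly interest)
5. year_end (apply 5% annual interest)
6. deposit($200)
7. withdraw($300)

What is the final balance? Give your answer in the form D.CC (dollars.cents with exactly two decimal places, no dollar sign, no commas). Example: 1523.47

After 1 (withdraw($300)): balance=$700.00 total_interest=$0.00
After 2 (deposit($100)): balance=$800.00 total_interest=$0.00
After 3 (deposit($100)): balance=$900.00 total_interest=$0.00
After 4 (month_end (apply 3% monthly interest)): balance=$927.00 total_interest=$27.00
After 5 (year_end (apply 5% annual interest)): balance=$973.35 total_interest=$73.35
After 6 (deposit($200)): balance=$1173.35 total_interest=$73.35
After 7 (withdraw($300)): balance=$873.35 total_interest=$73.35

Answer: 873.35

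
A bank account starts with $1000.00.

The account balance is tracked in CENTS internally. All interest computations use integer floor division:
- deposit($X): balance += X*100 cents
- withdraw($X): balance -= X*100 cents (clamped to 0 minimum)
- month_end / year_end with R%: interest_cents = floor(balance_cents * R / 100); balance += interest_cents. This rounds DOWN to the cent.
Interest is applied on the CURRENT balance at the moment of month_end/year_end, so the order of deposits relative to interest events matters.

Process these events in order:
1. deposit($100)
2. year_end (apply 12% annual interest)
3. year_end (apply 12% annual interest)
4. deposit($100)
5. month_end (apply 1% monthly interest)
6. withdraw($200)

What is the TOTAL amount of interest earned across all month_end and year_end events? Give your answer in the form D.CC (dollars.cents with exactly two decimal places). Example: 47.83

After 1 (deposit($100)): balance=$1100.00 total_interest=$0.00
After 2 (year_end (apply 12% annual interest)): balance=$1232.00 total_interest=$132.00
After 3 (year_end (apply 12% annual interest)): balance=$1379.84 total_interest=$279.84
After 4 (deposit($100)): balance=$1479.84 total_interest=$279.84
After 5 (month_end (apply 1% monthly interest)): balance=$1494.63 total_interest=$294.63
After 6 (withdraw($200)): balance=$1294.63 total_interest=$294.63

Answer: 294.63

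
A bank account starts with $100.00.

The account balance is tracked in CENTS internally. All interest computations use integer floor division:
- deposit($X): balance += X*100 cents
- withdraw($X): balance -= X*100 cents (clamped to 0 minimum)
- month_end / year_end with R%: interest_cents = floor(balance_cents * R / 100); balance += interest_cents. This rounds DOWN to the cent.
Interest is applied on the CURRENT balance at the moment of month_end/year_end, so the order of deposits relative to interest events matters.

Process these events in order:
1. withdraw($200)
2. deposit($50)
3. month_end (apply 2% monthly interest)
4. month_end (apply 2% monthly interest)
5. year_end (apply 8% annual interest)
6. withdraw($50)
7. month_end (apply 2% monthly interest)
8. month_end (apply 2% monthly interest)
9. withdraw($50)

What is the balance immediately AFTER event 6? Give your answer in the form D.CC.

After 1 (withdraw($200)): balance=$0.00 total_interest=$0.00
After 2 (deposit($50)): balance=$50.00 total_interest=$0.00
After 3 (month_end (apply 2% monthly interest)): balance=$51.00 total_interest=$1.00
After 4 (month_end (apply 2% monthly interest)): balance=$52.02 total_interest=$2.02
After 5 (year_end (apply 8% annual interest)): balance=$56.18 total_interest=$6.18
After 6 (withdraw($50)): balance=$6.18 total_interest=$6.18

Answer: 6.18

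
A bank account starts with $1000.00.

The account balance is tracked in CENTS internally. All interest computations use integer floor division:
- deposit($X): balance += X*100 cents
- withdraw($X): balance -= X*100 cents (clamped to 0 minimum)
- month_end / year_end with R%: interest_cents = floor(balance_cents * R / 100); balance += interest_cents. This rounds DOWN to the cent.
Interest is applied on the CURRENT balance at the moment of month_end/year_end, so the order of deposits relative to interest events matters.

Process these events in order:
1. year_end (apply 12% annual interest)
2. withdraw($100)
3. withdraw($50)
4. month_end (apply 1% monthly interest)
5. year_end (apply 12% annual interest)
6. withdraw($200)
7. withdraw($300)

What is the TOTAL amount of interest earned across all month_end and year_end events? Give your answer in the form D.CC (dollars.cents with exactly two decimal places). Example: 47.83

After 1 (year_end (apply 12% annual interest)): balance=$1120.00 total_interest=$120.00
After 2 (withdraw($100)): balance=$1020.00 total_interest=$120.00
After 3 (withdraw($50)): balance=$970.00 total_interest=$120.00
After 4 (month_end (apply 1% monthly interest)): balance=$979.70 total_interest=$129.70
After 5 (year_end (apply 12% annual interest)): balance=$1097.26 total_interest=$247.26
After 6 (withdraw($200)): balance=$897.26 total_interest=$247.26
After 7 (withdraw($300)): balance=$597.26 total_interest=$247.26

Answer: 247.26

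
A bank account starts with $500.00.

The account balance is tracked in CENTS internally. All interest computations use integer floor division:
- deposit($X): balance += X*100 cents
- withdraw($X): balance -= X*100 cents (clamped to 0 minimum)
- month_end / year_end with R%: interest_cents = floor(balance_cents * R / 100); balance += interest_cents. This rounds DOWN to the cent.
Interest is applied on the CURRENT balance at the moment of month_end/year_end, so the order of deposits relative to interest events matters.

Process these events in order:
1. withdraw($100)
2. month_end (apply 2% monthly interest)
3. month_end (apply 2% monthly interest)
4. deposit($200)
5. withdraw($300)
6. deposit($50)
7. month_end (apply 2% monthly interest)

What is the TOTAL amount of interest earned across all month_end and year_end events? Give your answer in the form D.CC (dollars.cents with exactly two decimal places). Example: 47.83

After 1 (withdraw($100)): balance=$400.00 total_interest=$0.00
After 2 (month_end (apply 2% monthly interest)): balance=$408.00 total_interest=$8.00
After 3 (month_end (apply 2% monthly interest)): balance=$416.16 total_interest=$16.16
After 4 (deposit($200)): balance=$616.16 total_interest=$16.16
After 5 (withdraw($300)): balance=$316.16 total_interest=$16.16
After 6 (deposit($50)): balance=$366.16 total_interest=$16.16
After 7 (month_end (apply 2% monthly interest)): balance=$373.48 total_interest=$23.48

Answer: 23.48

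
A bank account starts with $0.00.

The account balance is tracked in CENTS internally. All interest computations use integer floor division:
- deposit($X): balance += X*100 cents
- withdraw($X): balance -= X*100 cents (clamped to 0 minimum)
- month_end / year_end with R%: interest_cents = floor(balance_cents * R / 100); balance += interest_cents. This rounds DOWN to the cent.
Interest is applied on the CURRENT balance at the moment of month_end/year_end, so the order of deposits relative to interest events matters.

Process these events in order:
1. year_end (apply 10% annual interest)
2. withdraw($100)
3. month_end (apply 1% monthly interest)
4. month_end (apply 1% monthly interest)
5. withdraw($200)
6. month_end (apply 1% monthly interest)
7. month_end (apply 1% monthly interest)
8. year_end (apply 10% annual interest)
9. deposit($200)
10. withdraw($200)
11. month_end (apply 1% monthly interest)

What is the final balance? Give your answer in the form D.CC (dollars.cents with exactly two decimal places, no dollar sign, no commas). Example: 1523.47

Answer: 0.00

Derivation:
After 1 (year_end (apply 10% annual interest)): balance=$0.00 total_interest=$0.00
After 2 (withdraw($100)): balance=$0.00 total_interest=$0.00
After 3 (month_end (apply 1% monthly interest)): balance=$0.00 total_interest=$0.00
After 4 (month_end (apply 1% monthly interest)): balance=$0.00 total_interest=$0.00
After 5 (withdraw($200)): balance=$0.00 total_interest=$0.00
After 6 (month_end (apply 1% monthly interest)): balance=$0.00 total_interest=$0.00
After 7 (month_end (apply 1% monthly interest)): balance=$0.00 total_interest=$0.00
After 8 (year_end (apply 10% annual interest)): balance=$0.00 total_interest=$0.00
After 9 (deposit($200)): balance=$200.00 total_interest=$0.00
After 10 (withdraw($200)): balance=$0.00 total_interest=$0.00
After 11 (month_end (apply 1% monthly interest)): balance=$0.00 total_interest=$0.00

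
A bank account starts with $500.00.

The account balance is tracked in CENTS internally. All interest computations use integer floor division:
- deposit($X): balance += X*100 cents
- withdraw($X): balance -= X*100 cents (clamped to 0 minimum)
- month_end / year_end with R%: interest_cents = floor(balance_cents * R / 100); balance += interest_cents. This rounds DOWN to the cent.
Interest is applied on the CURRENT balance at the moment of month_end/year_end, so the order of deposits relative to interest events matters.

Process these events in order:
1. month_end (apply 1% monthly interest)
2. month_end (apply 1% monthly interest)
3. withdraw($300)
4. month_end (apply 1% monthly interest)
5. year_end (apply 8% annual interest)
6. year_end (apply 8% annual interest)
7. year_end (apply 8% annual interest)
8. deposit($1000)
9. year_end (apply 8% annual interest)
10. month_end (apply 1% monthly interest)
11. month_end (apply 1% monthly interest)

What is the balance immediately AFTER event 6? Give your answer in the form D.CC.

Answer: 247.44

Derivation:
After 1 (month_end (apply 1% monthly interest)): balance=$505.00 total_interest=$5.00
After 2 (month_end (apply 1% monthly interest)): balance=$510.05 total_interest=$10.05
After 3 (withdraw($300)): balance=$210.05 total_interest=$10.05
After 4 (month_end (apply 1% monthly interest)): balance=$212.15 total_interest=$12.15
After 5 (year_end (apply 8% annual interest)): balance=$229.12 total_interest=$29.12
After 6 (year_end (apply 8% annual interest)): balance=$247.44 total_interest=$47.44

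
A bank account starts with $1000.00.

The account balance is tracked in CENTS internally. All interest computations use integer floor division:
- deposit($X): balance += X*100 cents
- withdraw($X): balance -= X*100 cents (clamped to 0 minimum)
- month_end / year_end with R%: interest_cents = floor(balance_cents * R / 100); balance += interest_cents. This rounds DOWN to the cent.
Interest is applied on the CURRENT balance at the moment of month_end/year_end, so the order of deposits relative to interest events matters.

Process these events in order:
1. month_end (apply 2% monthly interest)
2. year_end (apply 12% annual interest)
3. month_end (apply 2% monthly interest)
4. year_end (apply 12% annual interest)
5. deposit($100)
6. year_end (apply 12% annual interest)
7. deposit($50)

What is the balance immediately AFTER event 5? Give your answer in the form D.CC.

After 1 (month_end (apply 2% monthly interest)): balance=$1020.00 total_interest=$20.00
After 2 (year_end (apply 12% annual interest)): balance=$1142.40 total_interest=$142.40
After 3 (month_end (apply 2% monthly interest)): balance=$1165.24 total_interest=$165.24
After 4 (year_end (apply 12% annual interest)): balance=$1305.06 total_interest=$305.06
After 5 (deposit($100)): balance=$1405.06 total_interest=$305.06

Answer: 1405.06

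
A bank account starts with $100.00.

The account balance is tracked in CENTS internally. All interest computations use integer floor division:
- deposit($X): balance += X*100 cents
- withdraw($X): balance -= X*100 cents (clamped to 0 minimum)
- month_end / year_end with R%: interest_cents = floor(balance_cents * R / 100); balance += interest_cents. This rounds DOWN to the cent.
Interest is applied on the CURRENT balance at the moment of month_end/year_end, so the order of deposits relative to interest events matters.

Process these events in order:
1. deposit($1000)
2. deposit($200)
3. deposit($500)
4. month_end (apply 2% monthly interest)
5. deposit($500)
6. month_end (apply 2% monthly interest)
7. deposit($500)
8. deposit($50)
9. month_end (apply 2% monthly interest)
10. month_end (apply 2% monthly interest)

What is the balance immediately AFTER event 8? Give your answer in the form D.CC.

After 1 (deposit($1000)): balance=$1100.00 total_interest=$0.00
After 2 (deposit($200)): balance=$1300.00 total_interest=$0.00
After 3 (deposit($500)): balance=$1800.00 total_interest=$0.00
After 4 (month_end (apply 2% monthly interest)): balance=$1836.00 total_interest=$36.00
After 5 (deposit($500)): balance=$2336.00 total_interest=$36.00
After 6 (month_end (apply 2% monthly interest)): balance=$2382.72 total_interest=$82.72
After 7 (deposit($500)): balance=$2882.72 total_interest=$82.72
After 8 (deposit($50)): balance=$2932.72 total_interest=$82.72

Answer: 2932.72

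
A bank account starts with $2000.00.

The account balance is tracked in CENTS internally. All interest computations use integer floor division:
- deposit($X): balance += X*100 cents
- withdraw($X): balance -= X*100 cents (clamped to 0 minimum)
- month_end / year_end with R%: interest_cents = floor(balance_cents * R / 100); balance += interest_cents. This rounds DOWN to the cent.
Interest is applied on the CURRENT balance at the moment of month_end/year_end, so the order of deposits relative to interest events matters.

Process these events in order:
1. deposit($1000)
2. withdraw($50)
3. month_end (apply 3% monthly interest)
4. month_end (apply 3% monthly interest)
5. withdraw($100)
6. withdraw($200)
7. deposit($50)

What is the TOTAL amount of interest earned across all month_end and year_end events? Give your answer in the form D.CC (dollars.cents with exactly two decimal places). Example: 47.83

After 1 (deposit($1000)): balance=$3000.00 total_interest=$0.00
After 2 (withdraw($50)): balance=$2950.00 total_interest=$0.00
After 3 (month_end (apply 3% monthly interest)): balance=$3038.50 total_interest=$88.50
After 4 (month_end (apply 3% monthly interest)): balance=$3129.65 total_interest=$179.65
After 5 (withdraw($100)): balance=$3029.65 total_interest=$179.65
After 6 (withdraw($200)): balance=$2829.65 total_interest=$179.65
After 7 (deposit($50)): balance=$2879.65 total_interest=$179.65

Answer: 179.65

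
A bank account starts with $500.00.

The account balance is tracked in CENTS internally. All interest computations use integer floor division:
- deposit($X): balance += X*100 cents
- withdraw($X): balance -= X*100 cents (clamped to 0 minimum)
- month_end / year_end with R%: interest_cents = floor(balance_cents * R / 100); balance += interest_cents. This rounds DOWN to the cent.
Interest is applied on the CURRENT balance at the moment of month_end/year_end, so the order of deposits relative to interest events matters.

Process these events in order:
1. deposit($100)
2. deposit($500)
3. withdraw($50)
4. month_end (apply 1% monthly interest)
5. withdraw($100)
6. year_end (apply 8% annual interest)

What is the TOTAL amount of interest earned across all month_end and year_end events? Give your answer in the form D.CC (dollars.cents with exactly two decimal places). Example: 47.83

After 1 (deposit($100)): balance=$600.00 total_interest=$0.00
After 2 (deposit($500)): balance=$1100.00 total_interest=$0.00
After 3 (withdraw($50)): balance=$1050.00 total_interest=$0.00
After 4 (month_end (apply 1% monthly interest)): balance=$1060.50 total_interest=$10.50
After 5 (withdraw($100)): balance=$960.50 total_interest=$10.50
After 6 (year_end (apply 8% annual interest)): balance=$1037.34 total_interest=$87.34

Answer: 87.34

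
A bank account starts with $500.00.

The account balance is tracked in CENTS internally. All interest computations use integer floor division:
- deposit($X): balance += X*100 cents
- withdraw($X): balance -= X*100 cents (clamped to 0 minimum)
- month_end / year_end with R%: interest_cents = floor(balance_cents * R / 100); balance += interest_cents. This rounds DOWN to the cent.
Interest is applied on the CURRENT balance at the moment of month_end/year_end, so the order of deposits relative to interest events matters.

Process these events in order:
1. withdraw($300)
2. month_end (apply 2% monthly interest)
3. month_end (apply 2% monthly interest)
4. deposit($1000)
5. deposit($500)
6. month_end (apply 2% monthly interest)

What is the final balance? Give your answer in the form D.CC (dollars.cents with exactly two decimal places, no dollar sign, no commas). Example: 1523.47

Answer: 1742.24

Derivation:
After 1 (withdraw($300)): balance=$200.00 total_interest=$0.00
After 2 (month_end (apply 2% monthly interest)): balance=$204.00 total_interest=$4.00
After 3 (month_end (apply 2% monthly interest)): balance=$208.08 total_interest=$8.08
After 4 (deposit($1000)): balance=$1208.08 total_interest=$8.08
After 5 (deposit($500)): balance=$1708.08 total_interest=$8.08
After 6 (month_end (apply 2% monthly interest)): balance=$1742.24 total_interest=$42.24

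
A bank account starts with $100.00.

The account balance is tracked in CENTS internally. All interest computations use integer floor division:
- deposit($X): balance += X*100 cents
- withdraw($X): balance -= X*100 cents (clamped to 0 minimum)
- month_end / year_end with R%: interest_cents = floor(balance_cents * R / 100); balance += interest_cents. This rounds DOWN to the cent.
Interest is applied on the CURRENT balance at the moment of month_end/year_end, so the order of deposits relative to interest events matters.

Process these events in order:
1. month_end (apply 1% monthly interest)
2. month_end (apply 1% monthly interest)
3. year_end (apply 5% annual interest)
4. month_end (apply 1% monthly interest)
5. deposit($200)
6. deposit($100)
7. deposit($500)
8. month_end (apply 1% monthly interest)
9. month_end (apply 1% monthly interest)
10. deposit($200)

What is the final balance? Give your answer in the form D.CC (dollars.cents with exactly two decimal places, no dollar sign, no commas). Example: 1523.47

After 1 (month_end (apply 1% monthly interest)): balance=$101.00 total_interest=$1.00
After 2 (month_end (apply 1% monthly interest)): balance=$102.01 total_interest=$2.01
After 3 (year_end (apply 5% annual interest)): balance=$107.11 total_interest=$7.11
After 4 (month_end (apply 1% monthly interest)): balance=$108.18 total_interest=$8.18
After 5 (deposit($200)): balance=$308.18 total_interest=$8.18
After 6 (deposit($100)): balance=$408.18 total_interest=$8.18
After 7 (deposit($500)): balance=$908.18 total_interest=$8.18
After 8 (month_end (apply 1% monthly interest)): balance=$917.26 total_interest=$17.26
After 9 (month_end (apply 1% monthly interest)): balance=$926.43 total_interest=$26.43
After 10 (deposit($200)): balance=$1126.43 total_interest=$26.43

Answer: 1126.43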